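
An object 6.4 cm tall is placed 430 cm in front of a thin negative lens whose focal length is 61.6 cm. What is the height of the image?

0.802 cm

For a negative lens, f = -61.6 cm.
1/d_i = 1/f − 1/d_o = 1/(-61.60) − 1/(430) = -0.01856, so d_i = -53.88 cm.
m = −d_i/d_o = +0.1253.
|h_i| = |m|·h_o = 0.1253 × 6.4 = 0.802 cm. The image is virtual, upright and reduced, on the same side as the object.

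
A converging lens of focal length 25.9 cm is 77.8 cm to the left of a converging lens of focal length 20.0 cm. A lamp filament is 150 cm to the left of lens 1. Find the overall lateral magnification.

Lens 1: 1/d_i1 = 1/(25.9) − 1/(150) = 0.03194, so d_i1 = 31.31 cm; m₁ = −d_i1/d_o1 = -0.2087.
d_o2 = 77.8 − (31.31) = 46.49 cm.
Lens 2: 1/d_i2 = 1/(20.0) − 1/(46.49) = 0.02849, so d_i2 = 35.10 cm; m₂ = −d_i2/d_o2 = -0.7550.
m = m₁·m₂ = (-0.2087)(-0.7550) = +0.158.

m = +0.158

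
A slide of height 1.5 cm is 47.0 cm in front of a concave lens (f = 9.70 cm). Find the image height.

For a concave lens, f = -9.70 cm.
1/d_i = 1/f − 1/d_o = 1/(-9.700) − 1/(47.0) = -0.1244, so d_i = -8.041 cm.
m = −d_i/d_o = +0.1711.
|h_i| = |m|·h_o = 0.1711 × 1.5 = 0.257 cm. The image is virtual, upright and reduced, on the same side as the object.

0.257 cm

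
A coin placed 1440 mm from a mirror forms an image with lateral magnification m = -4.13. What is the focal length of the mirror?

m = −d_i/d_o ⇒ d_i = −m·d_o = −(-4.13)·(1440) = 5947 mm.
1/f = 1/d_o + 1/d_i = 1/(1440) + 1/(5947) = 0.0008626, so f = 1160 mm.
Since f is positive, the mirror is concave.

f = 1160 mm (concave)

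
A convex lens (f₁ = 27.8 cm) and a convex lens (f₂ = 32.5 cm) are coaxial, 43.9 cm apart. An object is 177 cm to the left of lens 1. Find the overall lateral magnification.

m = -0.281

Lens 1: 1/d_i1 = 1/(27.8) − 1/(177) = 0.03032, so d_i1 = 32.98 cm; m₁ = −d_i1/d_o1 = -0.1863.
d_o2 = 43.9 − (32.98) = 10.92 cm.
Lens 2: 1/d_i2 = 1/(32.5) − 1/(10.92) = -0.06081, so d_i2 = -16.45 cm; m₂ = −d_i2/d_o2 = +1.506.
m = m₁·m₂ = (-0.1863)(+1.506) = -0.281.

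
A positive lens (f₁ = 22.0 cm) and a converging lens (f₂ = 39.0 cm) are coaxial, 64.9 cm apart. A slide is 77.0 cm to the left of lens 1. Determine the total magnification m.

Lens 1: 1/d_i1 = 1/(22.0) − 1/(77.0) = 0.03247, so d_i1 = 30.80 cm; m₁ = −d_i1/d_o1 = -0.4000.
d_o2 = 64.9 − (30.80) = 34.10 cm.
Lens 2: 1/d_i2 = 1/(39.0) − 1/(34.10) = -0.003684, so d_i2 = -271.4 cm; m₂ = −d_i2/d_o2 = +7.959.
m = m₁·m₂ = (-0.4000)(+7.959) = -3.18.

m = -3.18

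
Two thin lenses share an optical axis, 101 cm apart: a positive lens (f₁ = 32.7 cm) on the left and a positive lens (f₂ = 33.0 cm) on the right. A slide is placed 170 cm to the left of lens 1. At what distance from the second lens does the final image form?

Lens 1: 1/d_i1 = 1/f₁ − 1/d_o1 = 1/(32.7) − 1/(170) = 0.02470, so d_i1 = 40.49 cm.
The intermediate image is 40.49 cm to the right of lens 1, which is 101 − (40.49) = 60.51 cm to the left of lens 2, so d_o2 = +60.51 cm.
Lens 2: 1/d_i2 = 1/f₂ − 1/d_o2 = 1/(33.0) − 1/(60.51) = 0.01378, so d_i2 = 72.6 cm.
The final image is real, 72.6 cm to the right of lens 2 (overall magnification ≈ 0.29).

72.6 cm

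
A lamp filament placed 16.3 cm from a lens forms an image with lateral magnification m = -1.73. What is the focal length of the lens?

f = 10.3 cm (converging)

m = −d_i/d_o ⇒ d_i = −m·d_o = −(-1.73)·(16.3) = 28.20 cm.
1/f = 1/d_o + 1/d_i = 1/(16.3) + 1/(28.20) = 0.09681, so f = 10.3 cm.
Since f is positive, the lens is converging.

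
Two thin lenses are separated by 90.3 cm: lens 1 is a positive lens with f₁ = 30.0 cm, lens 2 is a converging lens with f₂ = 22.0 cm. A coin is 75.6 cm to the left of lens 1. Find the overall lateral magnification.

m = +0.780

Lens 1: 1/d_i1 = 1/(30.0) − 1/(75.6) = 0.02011, so d_i1 = 49.74 cm; m₁ = −d_i1/d_o1 = -0.6579.
d_o2 = 90.3 − (49.74) = 40.56 cm.
Lens 2: 1/d_i2 = 1/(22.0) − 1/(40.56) = 0.02080, so d_i2 = 48.08 cm; m₂ = −d_i2/d_o2 = -1.185.
m = m₁·m₂ = (-0.6579)(-1.185) = +0.780.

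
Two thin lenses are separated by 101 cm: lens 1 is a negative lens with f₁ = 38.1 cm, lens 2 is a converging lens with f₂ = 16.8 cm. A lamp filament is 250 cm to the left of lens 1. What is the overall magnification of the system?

m = -0.0189

f₁ = −38.1 cm (diverging).
Lens 1: 1/d_i1 = 1/(-38.1) − 1/(250) = -0.03025, so d_i1 = -33.06 cm; m₁ = −d_i1/d_o1 = +0.1322.
d_o2 = 101 − (-33.06) = 134.1 cm.
Lens 2: 1/d_i2 = 1/(16.8) − 1/(134.1) = 0.05207, so d_i2 = 19.21 cm; m₂ = −d_i2/d_o2 = -0.1432.
m = m₁·m₂ = (+0.1322)(-0.1432) = -0.0189.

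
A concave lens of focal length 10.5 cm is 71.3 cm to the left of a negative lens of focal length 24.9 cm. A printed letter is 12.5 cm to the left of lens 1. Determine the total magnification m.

f₁ = −10.5 cm (diverging).
Lens 1: 1/d_i1 = 1/(-10.5) − 1/(12.5) = -0.1752, so d_i1 = -5.707 cm; m₁ = −d_i1/d_o1 = +0.4566.
d_o2 = 71.3 − (-5.707) = 77.01 cm.
f₂ = −24.9 cm (diverging).
Lens 2: 1/d_i2 = 1/(-24.9) − 1/(77.01) = -0.05315, so d_i2 = -18.82 cm; m₂ = −d_i2/d_o2 = +0.2443.
m = m₁·m₂ = (+0.4566)(+0.2443) = +0.112.

m = +0.112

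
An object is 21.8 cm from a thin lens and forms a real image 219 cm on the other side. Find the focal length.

f = 19.8 cm (converging)

Real image ⇒ d_i = +219 cm.
1/f = 1/d_o + 1/d_i = 1/(21.8) + 1/(219) = 0.05044, so f = 19.8 cm.
Since f is positive, the thin lens is converging.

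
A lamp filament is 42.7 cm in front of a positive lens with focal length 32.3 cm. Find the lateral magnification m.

m = -3.11

1/d_i = 1/f − 1/d_o = 1/(32.30) − 1/(42.7) = 0.007541, so d_i = 132.6 cm.
m = −d_i/d_o = −(132.6)/(42.7) = -3.11.
The image is real, inverted and enlarged, on the far side of the lens.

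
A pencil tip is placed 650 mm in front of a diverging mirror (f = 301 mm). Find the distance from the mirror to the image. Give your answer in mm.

206 mm

For a diverging mirror, f = -301 mm.
Mirror equation: 1/q = 1/f − 1/p = 1/(-301.0) − 1/(650) = -0.003322 − 0.001538 = -0.004861, so q = -206 mm.
The image is virtual, upright and reduced, behind the mirror.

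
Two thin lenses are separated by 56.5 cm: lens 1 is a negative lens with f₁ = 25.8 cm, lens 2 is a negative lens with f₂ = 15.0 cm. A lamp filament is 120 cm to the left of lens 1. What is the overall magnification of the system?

m = +0.0286

f₁ = −25.8 cm (diverging).
Lens 1: 1/d_i1 = 1/(-25.8) − 1/(120) = -0.04709, so d_i1 = -21.23 cm; m₁ = −d_i1/d_o1 = +0.1769.
d_o2 = 56.5 − (-21.23) = 77.73 cm.
f₂ = −15.0 cm (diverging).
Lens 2: 1/d_i2 = 1/(-15.0) − 1/(77.73) = -0.07953, so d_i2 = -12.57 cm; m₂ = −d_i2/d_o2 = +0.1618.
m = m₁·m₂ = (+0.1769)(+0.1618) = +0.0286.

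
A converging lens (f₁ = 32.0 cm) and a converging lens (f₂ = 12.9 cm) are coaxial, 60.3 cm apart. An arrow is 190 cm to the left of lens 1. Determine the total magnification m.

Lens 1: 1/d_i1 = 1/(32.0) − 1/(190) = 0.02599, so d_i1 = 38.48 cm; m₁ = −d_i1/d_o1 = -0.2025.
d_o2 = 60.3 − (38.48) = 21.82 cm.
Lens 2: 1/d_i2 = 1/(12.9) − 1/(21.82) = 0.03169, so d_i2 = 31.56 cm; m₂ = −d_i2/d_o2 = -1.446.
m = m₁·m₂ = (-0.2025)(-1.446) = +0.293.

m = +0.293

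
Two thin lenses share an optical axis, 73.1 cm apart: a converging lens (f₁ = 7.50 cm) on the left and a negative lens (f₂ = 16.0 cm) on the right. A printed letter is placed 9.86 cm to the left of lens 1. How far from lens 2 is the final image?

11.6 cm

Lens 1: 1/d_i1 = 1/f₁ − 1/d_o1 = 1/(7.50) − 1/(9.86) = 0.03191, so d_i1 = 31.33 cm.
The intermediate image is 31.33 cm to the right of lens 1, which is 73.1 − (31.33) = 41.77 cm to the left of lens 2, so d_o2 = +41.77 cm.
Lens 2 is diverging, so f₂ = −16.0 cm.
Lens 2: 1/d_i2 = 1/f₂ − 1/d_o2 = 1/(-16.0) − 1/(41.77) = -0.08644, so d_i2 = -11.6 cm.
The final image is virtual, 11.6 cm to the left of lens 2 (overall magnification ≈ -0.88).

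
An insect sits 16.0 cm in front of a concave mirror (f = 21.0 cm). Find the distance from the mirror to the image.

67.2 cm

Mirror equation: 1/v = 1/f − 1/u = 1/(21.00) − 1/(16.0) = 0.04762 − 0.06250 = -0.01488, so v = -67.2 cm.
The image is virtual, upright and enlarged, behind the mirror.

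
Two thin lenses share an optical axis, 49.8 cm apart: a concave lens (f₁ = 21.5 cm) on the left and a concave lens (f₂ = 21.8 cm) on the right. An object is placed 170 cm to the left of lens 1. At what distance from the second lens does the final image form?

Lens 1 is diverging, so f₁ = −21.5 cm.
Lens 1: 1/d_i1 = 1/f₁ − 1/d_o1 = 1/(-21.5) − 1/(170) = -0.05239, so d_i1 = -19.09 cm.
The intermediate image is 19.09 cm to the left of lens 1 (virtual), which is 49.8 − (-19.09) = 68.89 cm to the left of lens 2, so d_o2 = +68.89 cm.
Lens 2 is diverging, so f₂ = −21.8 cm.
Lens 2: 1/d_i2 = 1/f₂ − 1/d_o2 = 1/(-21.8) − 1/(68.89) = -0.06039, so d_i2 = -16.6 cm.
The final image is virtual, 16.6 cm to the left of lens 2 (overall magnification ≈ 0.027).

16.6 cm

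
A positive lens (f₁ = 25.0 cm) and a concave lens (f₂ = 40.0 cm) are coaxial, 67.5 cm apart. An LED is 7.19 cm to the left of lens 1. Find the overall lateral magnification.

m = +0.477

Lens 1: 1/d_i1 = 1/(25.0) − 1/(7.19) = -0.09908, so d_i1 = -10.09 cm; m₁ = −d_i1/d_o1 = +1.403.
d_o2 = 67.5 − (-10.09) = 77.59 cm.
f₂ = −40.0 cm (diverging).
Lens 2: 1/d_i2 = 1/(-40.0) − 1/(77.59) = -0.03789, so d_i2 = -26.39 cm; m₂ = −d_i2/d_o2 = +0.3402.
m = m₁·m₂ = (+1.403)(+0.3402) = +0.477.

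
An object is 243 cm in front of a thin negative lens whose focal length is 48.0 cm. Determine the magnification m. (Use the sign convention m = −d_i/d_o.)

m = +0.165

For a negative lens, f = -48.0 cm.
1/d_i = 1/f − 1/d_o = 1/(-48.00) − 1/(243) = -0.02495, so d_i = -40.08 cm.
m = −d_i/d_o = −(-40.08)/(243) = +0.165.
The image is virtual, upright and reduced, on the same side as the object.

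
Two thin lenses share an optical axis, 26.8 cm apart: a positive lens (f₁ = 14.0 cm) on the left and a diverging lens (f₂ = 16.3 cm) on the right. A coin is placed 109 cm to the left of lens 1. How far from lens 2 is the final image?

6.47 cm

Lens 1: 1/d_i1 = 1/f₁ − 1/d_o1 = 1/(14.0) − 1/(109) = 0.06225, so d_i1 = 16.06 cm.
The intermediate image is 16.06 cm to the right of lens 1, which is 26.8 − (16.06) = 10.74 cm to the left of lens 2, so d_o2 = +10.74 cm.
Lens 2 is diverging, so f₂ = −16.3 cm.
Lens 2: 1/d_i2 = 1/f₂ − 1/d_o2 = 1/(-16.3) − 1/(10.74) = -0.1545, so d_i2 = -6.47 cm.
The final image is virtual, 6.47 cm to the left of lens 2 (overall magnification ≈ -0.089).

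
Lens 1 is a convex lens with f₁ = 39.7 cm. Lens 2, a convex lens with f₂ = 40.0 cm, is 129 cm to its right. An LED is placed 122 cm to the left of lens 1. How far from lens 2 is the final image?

Lens 1: 1/d_i1 = 1/f₁ − 1/d_o1 = 1/(39.7) − 1/(122) = 0.01699, so d_i1 = 58.85 cm.
The intermediate image is 58.85 cm to the right of lens 1, which is 129 − (58.85) = 70.15 cm to the left of lens 2, so d_o2 = +70.15 cm.
Lens 2: 1/d_i2 = 1/f₂ − 1/d_o2 = 1/(40.0) − 1/(70.15) = 0.01074, so d_i2 = 93.1 cm.
The final image is real, 93.1 cm to the right of lens 2 (overall magnification ≈ 0.64).

93.1 cm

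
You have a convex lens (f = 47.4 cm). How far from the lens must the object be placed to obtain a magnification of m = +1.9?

22.5 cm

m = −d_i/d_o ⇒ d_i = −m·d_o.
1/f = 1/d_o + 1/d_i = 1/d_o − 1/(m·d_o) = (1 − 1/m)/d_o, so d_o = f(1 − 1/m) = (47.40)(1 − 1/(+1.9)) = 22.5 cm.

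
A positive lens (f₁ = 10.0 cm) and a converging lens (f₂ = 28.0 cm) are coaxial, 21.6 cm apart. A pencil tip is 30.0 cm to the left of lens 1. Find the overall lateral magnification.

Lens 1: 1/d_i1 = 1/(10.0) − 1/(30.0) = 0.06667, so d_i1 = 15.00 cm; m₁ = −d_i1/d_o1 = -0.5000.
d_o2 = 21.6 − (15.00) = 6.600 cm.
Lens 2: 1/d_i2 = 1/(28.0) − 1/(6.600) = -0.1158, so d_i2 = -8.636 cm; m₂ = −d_i2/d_o2 = +1.308.
m = m₁·m₂ = (-0.5000)(+1.308) = -0.654.

m = -0.654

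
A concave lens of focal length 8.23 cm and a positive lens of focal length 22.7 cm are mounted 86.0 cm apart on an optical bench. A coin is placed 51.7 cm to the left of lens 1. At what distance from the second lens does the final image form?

30.0 cm

Lens 1 is diverging, so f₁ = −8.23 cm.
Lens 1: 1/d_i1 = 1/f₁ − 1/d_o1 = 1/(-8.23) − 1/(51.7) = -0.1408, so d_i1 = -7.100 cm.
The intermediate image is 7.100 cm to the left of lens 1 (virtual), which is 86.0 − (-7.100) = 93.10 cm to the left of lens 2, so d_o2 = +93.10 cm.
Lens 2: 1/d_i2 = 1/f₂ − 1/d_o2 = 1/(22.7) − 1/(93.10) = 0.03331, so d_i2 = 30.0 cm.
The final image is real, 30.0 cm to the right of lens 2 (overall magnification ≈ -0.044).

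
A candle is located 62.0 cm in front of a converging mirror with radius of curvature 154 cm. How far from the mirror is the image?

f = R/2 = 154/2 = 77.00 cm.
Mirror equation: 1/q = 1/f − 1/p = 1/(77.00) − 1/(62.0) = 0.01299 − 0.01613 = -0.003142, so q = -318 cm.
The image is virtual, upright and enlarged, behind the mirror.

318 cm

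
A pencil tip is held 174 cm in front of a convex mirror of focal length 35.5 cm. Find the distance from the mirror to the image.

For a convex mirror, f = -35.5 cm.
Mirror equation: 1/v = 1/f − 1/u = 1/(-35.50) − 1/(174) = -0.02817 − 0.005747 = -0.03392, so v = -29.5 cm.
The image is virtual, upright and reduced, behind the mirror.

29.5 cm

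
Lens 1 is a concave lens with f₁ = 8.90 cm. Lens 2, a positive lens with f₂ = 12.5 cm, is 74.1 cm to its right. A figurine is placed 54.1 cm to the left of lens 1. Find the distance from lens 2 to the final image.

Lens 1 is diverging, so f₁ = −8.90 cm.
Lens 1: 1/d_i1 = 1/f₁ − 1/d_o1 = 1/(-8.90) − 1/(54.1) = -0.1308, so d_i1 = -7.643 cm.
The intermediate image is 7.643 cm to the left of lens 1 (virtual), which is 74.1 − (-7.643) = 81.74 cm to the left of lens 2, so d_o2 = +81.74 cm.
Lens 2: 1/d_i2 = 1/f₂ − 1/d_o2 = 1/(12.5) − 1/(81.74) = 0.06777, so d_i2 = 14.8 cm.
The final image is real, 14.8 cm to the right of lens 2 (overall magnification ≈ -0.026).

14.8 cm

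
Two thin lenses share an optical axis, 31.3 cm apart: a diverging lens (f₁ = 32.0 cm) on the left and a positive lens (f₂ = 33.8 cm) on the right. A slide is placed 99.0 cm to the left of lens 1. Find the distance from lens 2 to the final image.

86.5 cm

Lens 1 is diverging, so f₁ = −32.0 cm.
Lens 1: 1/d_i1 = 1/f₁ − 1/d_o1 = 1/(-32.0) − 1/(99.0) = -0.04135, so d_i1 = -24.18 cm.
The intermediate image is 24.18 cm to the left of lens 1 (virtual), which is 31.3 − (-24.18) = 55.48 cm to the left of lens 2, so d_o2 = +55.48 cm.
Lens 2: 1/d_i2 = 1/f₂ − 1/d_o2 = 1/(33.8) − 1/(55.48) = 0.01156, so d_i2 = 86.5 cm.
The final image is real, 86.5 cm to the right of lens 2 (overall magnification ≈ -0.38).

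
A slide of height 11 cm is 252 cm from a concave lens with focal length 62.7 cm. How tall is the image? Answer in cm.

2.19 cm

For a concave lens, f = -62.7 cm.
1/d_i = 1/f − 1/d_o = 1/(-62.70) − 1/(252) = -0.01992, so d_i = -50.21 cm.
m = −d_i/d_o = +0.1992.
|h_i| = |m|·h_o = 0.1992 × 11 = 2.19 cm. The image is virtual, upright and reduced, on the same side as the object.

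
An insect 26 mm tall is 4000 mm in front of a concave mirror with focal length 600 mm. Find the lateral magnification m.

1/d_i = 1/f − 1/d_o = 1/(600.0) − 1/(4000) = 0.001417, so d_i = 705.9 mm.
m = −d_i/d_o = −(705.9)/(4000) = -0.176.
The image is real, inverted and reduced, in front of the mirror.

m = -0.176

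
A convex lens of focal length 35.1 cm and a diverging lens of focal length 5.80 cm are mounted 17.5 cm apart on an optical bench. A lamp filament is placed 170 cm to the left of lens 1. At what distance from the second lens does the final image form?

7.41 cm

Lens 1: 1/d_i1 = 1/f₁ − 1/d_o1 = 1/(35.1) − 1/(170) = 0.02261, so d_i1 = 44.23 cm.
The intermediate image is 44.23 cm to the right of lens 1, which lies 26.73 cm to the right of lens 2 — a virtual object — so d_o2 = −26.73 cm.
Lens 2 is diverging, so f₂ = −5.80 cm.
Lens 2: 1/d_i2 = 1/f₂ − 1/d_o2 = 1/(-5.80) − 1/(-26.73) = -0.1350, so d_i2 = -7.41 cm.
The final image is virtual, 7.41 cm to the left of lens 2 (overall magnification ≈ 0.072).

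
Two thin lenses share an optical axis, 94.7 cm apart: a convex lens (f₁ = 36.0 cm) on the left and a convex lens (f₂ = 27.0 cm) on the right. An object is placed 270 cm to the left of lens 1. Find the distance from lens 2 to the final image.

54.9 cm

Lens 1: 1/d_i1 = 1/f₁ − 1/d_o1 = 1/(36.0) − 1/(270) = 0.02407, so d_i1 = 41.54 cm.
The intermediate image is 41.54 cm to the right of lens 1, which is 94.7 − (41.54) = 53.16 cm to the left of lens 2, so d_o2 = +53.16 cm.
Lens 2: 1/d_i2 = 1/f₂ − 1/d_o2 = 1/(27.0) − 1/(53.16) = 0.01823, so d_i2 = 54.9 cm.
The final image is real, 54.9 cm to the right of lens 2 (overall magnification ≈ 0.16).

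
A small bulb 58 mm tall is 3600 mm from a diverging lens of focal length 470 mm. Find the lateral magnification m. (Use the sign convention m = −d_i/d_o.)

m = +0.115

For a diverging lens, f = -470 mm.
1/d_i = 1/f − 1/d_o = 1/(-470.0) − 1/(3600) = -0.002405, so d_i = -415.7 mm.
m = −d_i/d_o = −(-415.7)/(3600) = +0.115.
The image is virtual, upright and reduced, on the same side as the object.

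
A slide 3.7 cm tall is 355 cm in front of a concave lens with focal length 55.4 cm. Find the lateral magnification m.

For a concave lens, f = -55.4 cm.
1/d_i = 1/f − 1/d_o = 1/(-55.40) − 1/(355) = -0.02087, so d_i = -47.92 cm.
m = −d_i/d_o = −(-47.92)/(355) = +0.135.
The image is virtual, upright and reduced, on the same side as the object.

m = +0.135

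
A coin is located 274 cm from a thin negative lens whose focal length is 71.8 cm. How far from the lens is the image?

56.9 cm

For a negative lens, f = -71.8 cm.
Thin-lens equation: 1/d_i = 1/f − 1/d_o = 1/(-71.80) − 1/(274) = -0.01393 − 0.003650 = -0.01758, so d_i = -56.9 cm.
The image is virtual, upright and reduced, on the same side as the object.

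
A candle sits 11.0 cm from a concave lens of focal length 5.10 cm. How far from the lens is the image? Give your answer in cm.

3.48 cm

For a concave lens, f = -5.10 cm.
Thin-lens equation: 1/q = 1/f − 1/p = 1/(-5.100) − 1/(11.0) = -0.1961 − 0.09091 = -0.2870, so q = -3.48 cm.
The image is virtual, upright and reduced, on the same side as the object.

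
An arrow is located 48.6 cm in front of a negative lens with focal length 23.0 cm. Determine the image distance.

15.6 cm

For a negative lens, f = -23.0 cm.
Lens equation: 1/v = 1/f − 1/u = 1/(-23.00) − 1/(48.6) = -0.04348 − 0.02058 = -0.06405, so v = -15.6 cm.
The image is virtual, upright and reduced, on the same side as the object.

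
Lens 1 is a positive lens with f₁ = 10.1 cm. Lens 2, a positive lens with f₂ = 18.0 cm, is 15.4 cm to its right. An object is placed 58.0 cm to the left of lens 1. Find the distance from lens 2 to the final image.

3.85 cm

Lens 1: 1/d_i1 = 1/f₁ − 1/d_o1 = 1/(10.1) − 1/(58.0) = 0.08177, so d_i1 = 12.23 cm.
The intermediate image is 12.23 cm to the right of lens 1, which is 15.4 − (12.23) = 3.170 cm to the left of lens 2, so d_o2 = +3.170 cm.
Lens 2: 1/d_i2 = 1/f₂ − 1/d_o2 = 1/(18.0) − 1/(3.170) = -0.2599, so d_i2 = -3.85 cm.
The final image is virtual, 3.85 cm to the left of lens 2 (overall magnification ≈ -0.26).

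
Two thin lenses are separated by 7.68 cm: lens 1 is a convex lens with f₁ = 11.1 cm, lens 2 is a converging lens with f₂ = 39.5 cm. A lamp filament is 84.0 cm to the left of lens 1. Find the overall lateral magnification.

Lens 1: 1/d_i1 = 1/(11.1) − 1/(84.0) = 0.07819, so d_i1 = 12.79 cm; m₁ = −d_i1/d_o1 = -0.1523.
d_o2 = 7.68 − (12.79) = -5.110 cm (virtual object).
Lens 2: 1/d_i2 = 1/(39.5) − 1/(-5.110) = 0.2210, so d_i2 = 4.525 cm; m₂ = −d_i2/d_o2 = +0.8855.
m = m₁·m₂ = (-0.1523)(+0.8855) = -0.135.

m = -0.135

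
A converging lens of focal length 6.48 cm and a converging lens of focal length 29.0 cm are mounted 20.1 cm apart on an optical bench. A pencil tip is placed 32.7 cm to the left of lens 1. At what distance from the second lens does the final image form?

20.5 cm

Lens 1: 1/d_i1 = 1/f₁ − 1/d_o1 = 1/(6.48) − 1/(32.7) = 0.1237, so d_i1 = 8.081 cm.
The intermediate image is 8.081 cm to the right of lens 1, which is 20.1 − (8.081) = 12.02 cm to the left of lens 2, so d_o2 = +12.02 cm.
Lens 2: 1/d_i2 = 1/f₂ − 1/d_o2 = 1/(29.0) − 1/(12.02) = -0.04871, so d_i2 = -20.5 cm.
The final image is virtual, 20.5 cm to the left of lens 2 (overall magnification ≈ -0.42).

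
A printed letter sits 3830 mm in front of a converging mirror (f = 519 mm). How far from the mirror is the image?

Mirror equation: 1/d_i = 1/f − 1/d_o = 1/(519.0) − 1/(3830) = 0.001927 − 0.0002611 = 0.001666, so d_i = 600 mm.
The image is real, inverted and reduced, in front of the mirror.

600 mm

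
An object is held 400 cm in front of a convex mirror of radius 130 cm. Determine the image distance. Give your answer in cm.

55.9 cm

f = R/2 = 130/2 = 65.00 cm; for a convex mirror, f = -65.00 cm.
Mirror equation: 1/q = 1/f − 1/p = 1/(-65.00) − 1/(400) = -0.01538 − 0.002500 = -0.01788, so q = -55.9 cm.
The image is virtual, upright and reduced, behind the mirror.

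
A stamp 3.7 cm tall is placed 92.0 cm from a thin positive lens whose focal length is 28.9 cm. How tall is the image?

1/d_i = 1/f − 1/d_o = 1/(28.90) − 1/(92.0) = 0.02373, so d_i = 42.14 cm.
m = −d_i/d_o = -0.4580.
|h_i| = |m|·h_o = 0.4580 × 3.7 = 1.69 cm. The image is real, inverted and reduced, on the far side of the lens.

1.69 cm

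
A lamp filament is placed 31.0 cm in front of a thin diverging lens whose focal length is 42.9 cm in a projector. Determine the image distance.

18.0 cm

For a diverging lens, f = -42.9 cm.
Lens equation: 1/v = 1/f − 1/u = 1/(-42.90) − 1/(31.0) = -0.02331 − 0.03226 = -0.05557, so v = -18.0 cm.
The image is virtual, upright and reduced, on the same side as the object.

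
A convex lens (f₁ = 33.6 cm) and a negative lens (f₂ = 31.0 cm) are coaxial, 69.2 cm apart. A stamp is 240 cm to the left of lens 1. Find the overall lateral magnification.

m = -0.0826

Lens 1: 1/d_i1 = 1/(33.6) − 1/(240) = 0.02560, so d_i1 = 39.07 cm; m₁ = −d_i1/d_o1 = -0.1628.
d_o2 = 69.2 − (39.07) = 30.13 cm.
f₂ = −31.0 cm (diverging).
Lens 2: 1/d_i2 = 1/(-31.0) − 1/(30.13) = -0.06545, so d_i2 = -15.28 cm; m₂ = −d_i2/d_o2 = +0.5071.
m = m₁·m₂ = (-0.1628)(+0.5071) = -0.0826.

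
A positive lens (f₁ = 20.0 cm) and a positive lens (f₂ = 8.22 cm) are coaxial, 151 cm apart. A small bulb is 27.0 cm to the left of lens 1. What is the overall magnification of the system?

m = +0.358

Lens 1: 1/d_i1 = 1/(20.0) − 1/(27.0) = 0.01296, so d_i1 = 77.14 cm; m₁ = −d_i1/d_o1 = -2.857.
d_o2 = 151 − (77.14) = 73.86 cm.
Lens 2: 1/d_i2 = 1/(8.22) − 1/(73.86) = 0.1081, so d_i2 = 9.249 cm; m₂ = −d_i2/d_o2 = -0.1252.
m = m₁·m₂ = (-2.857)(-0.1252) = +0.358.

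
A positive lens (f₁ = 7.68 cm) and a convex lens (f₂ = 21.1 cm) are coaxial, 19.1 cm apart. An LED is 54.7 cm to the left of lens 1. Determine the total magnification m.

Lens 1: 1/d_i1 = 1/(7.68) − 1/(54.7) = 0.1119, so d_i1 = 8.934 cm; m₁ = −d_i1/d_o1 = -0.1633.
d_o2 = 19.1 − (8.934) = 10.17 cm.
Lens 2: 1/d_i2 = 1/(21.1) − 1/(10.17) = -0.05094, so d_i2 = -19.63 cm; m₂ = −d_i2/d_o2 = +1.930.
m = m₁·m₂ = (-0.1633)(+1.930) = -0.315.

m = -0.315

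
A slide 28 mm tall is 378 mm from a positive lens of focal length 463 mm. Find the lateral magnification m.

1/d_i = 1/f − 1/d_o = 1/(463.0) − 1/(378) = -0.0004857, so d_i = -2059 mm.
m = −d_i/d_o = −(-2059)/(378) = +5.45.
The image is virtual, upright and enlarged, on the same side as the object.

m = +5.45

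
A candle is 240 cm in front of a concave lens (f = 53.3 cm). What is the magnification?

m = +0.182

For a concave lens, f = -53.3 cm.
1/d_i = 1/f − 1/d_o = 1/(-53.30) − 1/(240) = -0.02293, so d_i = -43.61 cm.
m = −d_i/d_o = −(-43.61)/(240) = +0.182.
The image is virtual, upright and reduced, on the same side as the object.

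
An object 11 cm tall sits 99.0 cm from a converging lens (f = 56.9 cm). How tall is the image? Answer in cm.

14.9 cm

1/d_i = 1/f − 1/d_o = 1/(56.90) − 1/(99.0) = 0.007474, so d_i = 133.8 cm.
m = −d_i/d_o = -1.352.
|h_i| = |m|·h_o = 1.352 × 11 = 14.9 cm. The image is real, inverted and enlarged, on the far side of the lens.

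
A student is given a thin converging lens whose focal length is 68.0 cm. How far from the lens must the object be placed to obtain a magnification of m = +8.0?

59.5 cm

m = −d_i/d_o ⇒ d_i = −m·d_o.
1/f = 1/d_o + 1/d_i = 1/d_o − 1/(m·d_o) = (1 − 1/m)/d_o, so d_o = f(1 − 1/m) = (68.00)(1 − 1/(+8.0)) = 59.5 cm.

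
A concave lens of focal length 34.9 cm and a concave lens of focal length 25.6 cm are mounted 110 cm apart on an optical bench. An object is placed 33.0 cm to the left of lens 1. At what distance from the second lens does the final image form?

Lens 1 is diverging, so f₁ = −34.9 cm.
Lens 1: 1/d_i1 = 1/f₁ − 1/d_o1 = 1/(-34.9) − 1/(33.0) = -0.05896, so d_i1 = -16.96 cm.
The intermediate image is 16.96 cm to the left of lens 1 (virtual), which is 110 − (-16.96) = 127.0 cm to the left of lens 2, so d_o2 = +127.0 cm.
Lens 2 is diverging, so f₂ = −25.6 cm.
Lens 2: 1/d_i2 = 1/f₂ − 1/d_o2 = 1/(-25.6) − 1/(127.0) = -0.04694, so d_i2 = -21.3 cm.
The final image is virtual, 21.3 cm to the left of lens 2 (overall magnification ≈ 0.086).

21.3 cm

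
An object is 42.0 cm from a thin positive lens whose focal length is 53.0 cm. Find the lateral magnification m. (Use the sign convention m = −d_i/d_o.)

1/d_i = 1/f − 1/d_o = 1/(53.00) − 1/(42.0) = -0.004942, so d_i = -202.4 cm.
m = −d_i/d_o = −(-202.4)/(42.0) = +4.82.
The image is virtual, upright and enlarged, on the same side as the object.

m = +4.82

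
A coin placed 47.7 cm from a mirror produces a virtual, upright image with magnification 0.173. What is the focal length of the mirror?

f = -9.98 cm (convex)

m = −d_i/d_o ⇒ d_i = −m·d_o = −(+0.173)·(47.7) = -8.252 cm.
1/f = 1/d_o + 1/d_i = 1/(47.7) + 1/(-8.252) = -0.1002, so f = -9.98 cm.
Since f is negative, the mirror is convex.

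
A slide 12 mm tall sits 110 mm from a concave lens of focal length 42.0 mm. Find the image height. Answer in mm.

For a concave lens, f = -42.0 mm.
1/d_i = 1/f − 1/d_o = 1/(-42.00) − 1/(110) = -0.03290, so d_i = -30.39 mm.
m = −d_i/d_o = +0.2763.
|h_i| = |m|·h_o = 0.2763 × 12 = 3.32 mm. The image is virtual, upright and reduced, on the same side as the object.

3.32 mm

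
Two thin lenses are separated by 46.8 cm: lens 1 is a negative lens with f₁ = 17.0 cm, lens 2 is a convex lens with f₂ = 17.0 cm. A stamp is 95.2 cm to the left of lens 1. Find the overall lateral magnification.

f₁ = −17.0 cm (diverging).
Lens 1: 1/d_i1 = 1/(-17.0) − 1/(95.2) = -0.06933, so d_i1 = -14.42 cm; m₁ = −d_i1/d_o1 = +0.1515.
d_o2 = 46.8 − (-14.42) = 61.22 cm.
Lens 2: 1/d_i2 = 1/(17.0) − 1/(61.22) = 0.04249, so d_i2 = 23.54 cm; m₂ = −d_i2/d_o2 = -0.3844.
m = m₁·m₂ = (+0.1515)(-0.3844) = -0.0582.

m = -0.0582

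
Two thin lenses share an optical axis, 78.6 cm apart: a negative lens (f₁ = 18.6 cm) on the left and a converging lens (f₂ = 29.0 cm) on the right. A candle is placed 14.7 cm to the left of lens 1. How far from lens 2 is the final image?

43.5 cm

Lens 1 is diverging, so f₁ = −18.6 cm.
Lens 1: 1/d_i1 = 1/f₁ − 1/d_o1 = 1/(-18.6) − 1/(14.7) = -0.1218, so d_i1 = -8.211 cm.
The intermediate image is 8.211 cm to the left of lens 1 (virtual), which is 78.6 − (-8.211) = 86.81 cm to the left of lens 2, so d_o2 = +86.81 cm.
Lens 2: 1/d_i2 = 1/f₂ − 1/d_o2 = 1/(29.0) − 1/(86.81) = 0.02296, so d_i2 = 43.5 cm.
The final image is real, 43.5 cm to the right of lens 2 (overall magnification ≈ -0.28).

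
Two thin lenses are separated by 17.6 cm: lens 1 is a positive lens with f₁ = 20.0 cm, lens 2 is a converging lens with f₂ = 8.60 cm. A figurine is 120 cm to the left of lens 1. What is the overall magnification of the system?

m = -0.115

Lens 1: 1/d_i1 = 1/(20.0) − 1/(120) = 0.04167, so d_i1 = 24.00 cm; m₁ = −d_i1/d_o1 = -0.2000.
d_o2 = 17.6 − (24.00) = -6.400 cm (virtual object).
Lens 2: 1/d_i2 = 1/(8.60) − 1/(-6.400) = 0.2725, so d_i2 = 3.669 cm; m₂ = −d_i2/d_o2 = +0.5733.
m = m₁·m₂ = (-0.2000)(+0.5733) = -0.115.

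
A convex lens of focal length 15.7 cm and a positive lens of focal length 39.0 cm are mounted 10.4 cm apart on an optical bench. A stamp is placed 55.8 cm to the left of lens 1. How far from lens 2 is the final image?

8.85 cm

Lens 1: 1/d_i1 = 1/f₁ − 1/d_o1 = 1/(15.7) − 1/(55.8) = 0.04577, so d_i1 = 21.85 cm.
The intermediate image is 21.85 cm to the right of lens 1, which lies 11.45 cm to the right of lens 2 — a virtual object — so d_o2 = −11.45 cm.
Lens 2: 1/d_i2 = 1/f₂ − 1/d_o2 = 1/(39.0) − 1/(-11.45) = 0.1130, so d_i2 = 8.85 cm.
The final image is real, 8.85 cm to the right of lens 2 (overall magnification ≈ -0.30).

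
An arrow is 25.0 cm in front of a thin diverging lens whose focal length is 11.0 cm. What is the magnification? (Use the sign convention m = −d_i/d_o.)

m = +0.306

For a diverging lens, f = -11.0 cm.
1/d_i = 1/f − 1/d_o = 1/(-11.00) − 1/(25.0) = -0.1309, so d_i = -7.639 cm.
m = −d_i/d_o = −(-7.639)/(25.0) = +0.306.
The image is virtual, upright and reduced, on the same side as the object.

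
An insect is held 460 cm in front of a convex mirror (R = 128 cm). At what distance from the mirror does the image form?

56.2 cm

f = R/2 = 128/2 = 64.00 cm; for a convex mirror, f = -64.00 cm.
Mirror equation: 1/s_i = 1/f − 1/s_o = 1/(-64.00) − 1/(460) = -0.01562 − 0.002174 = -0.01780, so s_i = -56.2 cm.
The image is virtual, upright and reduced, behind the mirror.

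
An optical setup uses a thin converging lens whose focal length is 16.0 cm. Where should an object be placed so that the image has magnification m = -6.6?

m = −d_i/d_o ⇒ d_i = −m·d_o.
1/f = 1/d_o + 1/d_i = 1/d_o − 1/(m·d_o) = (1 − 1/m)/d_o, so d_o = f(1 − 1/m) = (16.00)(1 − 1/(-6.6)) = 18.4 cm.

18.4 cm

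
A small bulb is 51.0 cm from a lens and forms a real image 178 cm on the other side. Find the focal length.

f = 39.6 cm (converging)

Real image ⇒ d_i = +178 cm.
1/f = 1/d_o + 1/d_i = 1/(51.0) + 1/(178) = 0.02523, so f = 39.6 cm.
Since f is positive, the lens is converging.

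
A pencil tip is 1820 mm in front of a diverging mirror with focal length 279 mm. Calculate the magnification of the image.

For a diverging mirror, f = -279 mm.
1/d_i = 1/f − 1/d_o = 1/(-279.0) − 1/(1820) = -0.004134, so d_i = -241.9 mm.
m = −d_i/d_o = −(-241.9)/(1820) = +0.133.
The image is virtual, upright and reduced, behind the mirror.

m = +0.133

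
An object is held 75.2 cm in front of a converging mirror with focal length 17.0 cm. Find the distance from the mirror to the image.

Mirror equation: 1/v = 1/f − 1/u = 1/(17.00) − 1/(75.2) = 0.05882 − 0.01330 = 0.04553, so v = 22.0 cm.
The image is real, inverted and reduced, in front of the mirror.

22.0 cm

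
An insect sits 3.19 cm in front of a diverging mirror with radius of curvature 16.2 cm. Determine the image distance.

f = R/2 = 16.2/2 = 8.100 cm; for a diverging mirror, f = -8.100 cm.
Mirror equation: 1/q = 1/f − 1/p = 1/(-8.100) − 1/(3.19) = -0.1235 − 0.3135 = -0.4369, so q = -2.29 cm.
The image is virtual, upright and reduced, behind the mirror.

2.29 cm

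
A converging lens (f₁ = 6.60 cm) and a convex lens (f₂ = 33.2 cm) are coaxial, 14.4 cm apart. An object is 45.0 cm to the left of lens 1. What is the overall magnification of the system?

Lens 1: 1/d_i1 = 1/(6.60) − 1/(45.0) = 0.1293, so d_i1 = 7.734 cm; m₁ = −d_i1/d_o1 = -0.1719.
d_o2 = 14.4 − (7.734) = 6.666 cm.
Lens 2: 1/d_i2 = 1/(33.2) − 1/(6.666) = -0.1199, so d_i2 = -8.341 cm; m₂ = −d_i2/d_o2 = +1.251.
m = m₁·m₂ = (-0.1719)(+1.251) = -0.215.

m = -0.215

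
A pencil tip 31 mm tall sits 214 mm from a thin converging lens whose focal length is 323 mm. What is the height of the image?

1/d_i = 1/f − 1/d_o = 1/(323.0) − 1/(214) = -0.001577, so d_i = -634.1 mm.
m = −d_i/d_o = +2.963.
|h_i| = |m|·h_o = 2.963 × 31 = 91.9 mm. The image is virtual, upright and enlarged, on the same side as the object.

91.9 mm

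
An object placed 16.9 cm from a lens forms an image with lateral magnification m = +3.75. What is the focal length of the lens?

f = 23.0 cm (converging)

m = −d_i/d_o ⇒ d_i = −m·d_o = −(+3.75)·(16.9) = -63.37 cm.
1/f = 1/d_o + 1/d_i = 1/(16.9) + 1/(-63.37) = 0.04339, so f = 23.0 cm.
Since f is positive, the lens is converging.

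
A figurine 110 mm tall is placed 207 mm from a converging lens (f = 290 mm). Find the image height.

384 mm

1/d_i = 1/f − 1/d_o = 1/(290.0) − 1/(207) = -0.001383, so d_i = -723.3 mm.
m = −d_i/d_o = +3.494.
|h_i| = |m|·h_o = 3.494 × 110 = 384 mm. The image is virtual, upright and enlarged, on the same side as the object.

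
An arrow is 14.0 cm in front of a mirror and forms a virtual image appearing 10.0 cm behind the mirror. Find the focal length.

Virtual image ⇒ d_i = −10.0 cm.
1/f = 1/d_o + 1/d_i = 1/(14.0) + 1/(-10.0) = -0.02857, so f = -35.0 cm.
Since f is negative, the mirror is convex.

f = -35.0 cm (convex)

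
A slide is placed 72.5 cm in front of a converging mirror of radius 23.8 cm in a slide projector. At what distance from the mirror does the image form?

f = R/2 = 23.8/2 = 11.90 cm.
Mirror equation: 1/d_i = 1/f − 1/d_o = 1/(11.90) − 1/(72.5) = 0.08403 − 0.01379 = 0.07024, so d_i = 14.2 cm.
The image is real, inverted and reduced, in front of the mirror.

14.2 cm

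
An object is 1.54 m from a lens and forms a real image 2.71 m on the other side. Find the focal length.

f = 0.982 m (converging)

Real image ⇒ d_i = +2.71 m.
1/f = 1/d_o + 1/d_i = 1/(1.54) + 1/(2.71) = 1.018, so f = 0.982 m.
Since f is positive, the lens is converging.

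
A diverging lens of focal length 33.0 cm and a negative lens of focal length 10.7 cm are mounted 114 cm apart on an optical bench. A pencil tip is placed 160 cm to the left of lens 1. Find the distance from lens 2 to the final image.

9.95 cm

Lens 1 is diverging, so f₁ = −33.0 cm.
Lens 1: 1/d_i1 = 1/f₁ − 1/d_o1 = 1/(-33.0) − 1/(160) = -0.03655, so d_i1 = -27.36 cm.
The intermediate image is 27.36 cm to the left of lens 1 (virtual), which is 114 − (-27.36) = 141.4 cm to the left of lens 2, so d_o2 = +141.4 cm.
Lens 2 is diverging, so f₂ = −10.7 cm.
Lens 2: 1/d_i2 = 1/f₂ − 1/d_o2 = 1/(-10.7) − 1/(141.4) = -0.1005, so d_i2 = -9.95 cm.
The final image is virtual, 9.95 cm to the left of lens 2 (overall magnification ≈ 0.012).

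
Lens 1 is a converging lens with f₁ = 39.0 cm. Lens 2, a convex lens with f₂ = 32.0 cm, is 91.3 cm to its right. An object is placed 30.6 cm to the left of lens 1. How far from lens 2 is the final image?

Lens 1: 1/d_i1 = 1/f₁ − 1/d_o1 = 1/(39.0) − 1/(30.6) = -0.007039, so d_i1 = -142.1 cm.
The intermediate image is 142.1 cm to the left of lens 1 (virtual), which is 91.3 − (-142.1) = 233.4 cm to the left of lens 2, so d_o2 = +233.4 cm.
Lens 2: 1/d_i2 = 1/f₂ − 1/d_o2 = 1/(32.0) − 1/(233.4) = 0.02697, so d_i2 = 37.1 cm.
The final image is real, 37.1 cm to the right of lens 2 (overall magnification ≈ -0.74).

37.1 cm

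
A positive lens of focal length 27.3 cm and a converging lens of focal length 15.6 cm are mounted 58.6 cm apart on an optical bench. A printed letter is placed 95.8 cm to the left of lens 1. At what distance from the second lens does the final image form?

66.1 cm

Lens 1: 1/d_i1 = 1/f₁ − 1/d_o1 = 1/(27.3) − 1/(95.8) = 0.02619, so d_i1 = 38.18 cm.
The intermediate image is 38.18 cm to the right of lens 1, which is 58.6 − (38.18) = 20.42 cm to the left of lens 2, so d_o2 = +20.42 cm.
Lens 2: 1/d_i2 = 1/f₂ − 1/d_o2 = 1/(15.6) − 1/(20.42) = 0.01513, so d_i2 = 66.1 cm.
The final image is real, 66.1 cm to the right of lens 2 (overall magnification ≈ 1.3).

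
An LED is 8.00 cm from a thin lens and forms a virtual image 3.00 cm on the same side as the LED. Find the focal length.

Virtual image ⇒ d_i = −3.00 cm.
1/f = 1/d_o + 1/d_i = 1/(8.00) + 1/(-3.00) = -0.2083, so f = -4.80 cm.
Since f is negative, the thin lens is diverging.

f = -4.80 cm (diverging)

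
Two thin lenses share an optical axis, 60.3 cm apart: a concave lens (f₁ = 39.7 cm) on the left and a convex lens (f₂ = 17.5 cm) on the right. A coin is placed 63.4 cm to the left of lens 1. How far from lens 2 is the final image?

22.1 cm

Lens 1 is diverging, so f₁ = −39.7 cm.
Lens 1: 1/d_i1 = 1/f₁ − 1/d_o1 = 1/(-39.7) − 1/(63.4) = -0.04096, so d_i1 = -24.41 cm.
The intermediate image is 24.41 cm to the left of lens 1 (virtual), which is 60.3 − (-24.41) = 84.71 cm to the left of lens 2, so d_o2 = +84.71 cm.
Lens 2: 1/d_i2 = 1/f₂ − 1/d_o2 = 1/(17.5) − 1/(84.71) = 0.04534, so d_i2 = 22.1 cm.
The final image is real, 22.1 cm to the right of lens 2 (overall magnification ≈ -0.10).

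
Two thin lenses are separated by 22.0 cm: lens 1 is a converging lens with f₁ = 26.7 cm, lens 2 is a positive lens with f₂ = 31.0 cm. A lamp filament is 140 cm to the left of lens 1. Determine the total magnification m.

m = -0.174

Lens 1: 1/d_i1 = 1/(26.7) − 1/(140) = 0.03031, so d_i1 = 32.99 cm; m₁ = −d_i1/d_o1 = -0.2356.
d_o2 = 22.0 − (32.99) = -10.99 cm (virtual object).
Lens 2: 1/d_i2 = 1/(31.0) − 1/(-10.99) = 0.1232, so d_i2 = 8.114 cm; m₂ = −d_i2/d_o2 = +0.7383.
m = m₁·m₂ = (-0.2356)(+0.7383) = -0.174.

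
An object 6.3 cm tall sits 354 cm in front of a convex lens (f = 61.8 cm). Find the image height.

1/d_i = 1/f − 1/d_o = 1/(61.80) − 1/(354) = 0.01336, so d_i = 74.87 cm.
m = −d_i/d_o = -0.2115.
|h_i| = |m|·h_o = 0.2115 × 6.3 = 1.33 cm. The image is real, inverted and reduced, on the far side of the lens.

1.33 cm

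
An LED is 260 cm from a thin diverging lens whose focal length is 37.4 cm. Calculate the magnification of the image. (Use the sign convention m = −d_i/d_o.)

For a diverging lens, f = -37.4 cm.
1/d_i = 1/f − 1/d_o = 1/(-37.40) − 1/(260) = -0.03058, so d_i = -32.70 cm.
m = −d_i/d_o = −(-32.70)/(260) = +0.126.
The image is virtual, upright and reduced, on the same side as the object.

m = +0.126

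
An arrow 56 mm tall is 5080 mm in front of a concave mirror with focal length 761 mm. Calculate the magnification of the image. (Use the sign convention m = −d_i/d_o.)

m = -0.176

1/d_i = 1/f − 1/d_o = 1/(761.0) − 1/(5080) = 0.001117, so d_i = 895.1 mm.
m = −d_i/d_o = −(895.1)/(5080) = -0.176.
The image is real, inverted and reduced, in front of the mirror.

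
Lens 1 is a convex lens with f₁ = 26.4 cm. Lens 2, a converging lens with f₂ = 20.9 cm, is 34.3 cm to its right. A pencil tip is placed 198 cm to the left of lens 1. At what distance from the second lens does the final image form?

Lens 1: 1/d_i1 = 1/f₁ − 1/d_o1 = 1/(26.4) − 1/(198) = 0.03283, so d_i1 = 30.46 cm.
The intermediate image is 30.46 cm to the right of lens 1, which is 34.3 − (30.46) = 3.840 cm to the left of lens 2, so d_o2 = +3.840 cm.
Lens 2: 1/d_i2 = 1/f₂ − 1/d_o2 = 1/(20.9) − 1/(3.840) = -0.2126, so d_i2 = -4.70 cm.
The final image is virtual, 4.70 cm to the left of lens 2 (overall magnification ≈ -0.19).

4.70 cm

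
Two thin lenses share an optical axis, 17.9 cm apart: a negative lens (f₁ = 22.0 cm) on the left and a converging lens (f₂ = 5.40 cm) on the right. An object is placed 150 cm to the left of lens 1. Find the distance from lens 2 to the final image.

Lens 1 is diverging, so f₁ = −22.0 cm.
Lens 1: 1/d_i1 = 1/f₁ − 1/d_o1 = 1/(-22.0) − 1/(150) = -0.05212, so d_i1 = -19.19 cm.
The intermediate image is 19.19 cm to the left of lens 1 (virtual), which is 17.9 − (-19.19) = 37.09 cm to the left of lens 2, so d_o2 = +37.09 cm.
Lens 2: 1/d_i2 = 1/f₂ − 1/d_o2 = 1/(5.40) − 1/(37.09) = 0.1582, so d_i2 = 6.32 cm.
The final image is real, 6.32 cm to the right of lens 2 (overall magnification ≈ -0.022).

6.32 cm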